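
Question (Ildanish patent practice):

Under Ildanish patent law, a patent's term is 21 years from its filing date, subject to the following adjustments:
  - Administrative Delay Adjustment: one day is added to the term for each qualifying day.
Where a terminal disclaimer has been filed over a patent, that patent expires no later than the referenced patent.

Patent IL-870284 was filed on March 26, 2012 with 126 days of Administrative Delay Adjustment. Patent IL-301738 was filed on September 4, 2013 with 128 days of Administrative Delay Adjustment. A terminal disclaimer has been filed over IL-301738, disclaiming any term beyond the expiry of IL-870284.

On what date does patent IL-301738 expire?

Natural term of IL-301738:
  Base: filing + 21 years → 4 September 2034.
  Administrative Delay Adjustment: +128 days → 10 January 2035.
Expiry of referenced patent IL-870284:
  Base: filing + 21 years → 26 March 2033.
  Administrative Delay Adjustment: +126 days → 30 July 2033.
Terminal disclaimer: IL-301738 expires on the earlier of 10 January 2035 and 30 July 2033.

2033-07-30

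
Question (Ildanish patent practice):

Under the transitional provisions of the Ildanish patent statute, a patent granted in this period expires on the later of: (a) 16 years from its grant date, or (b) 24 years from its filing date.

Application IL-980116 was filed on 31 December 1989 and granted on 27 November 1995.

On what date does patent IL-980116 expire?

(a) grant + 16 years → 27 November 2011.
(b) filing + 24 years → 31 December 2013.
Later of the two: 31 December 2013.

December 31, 2013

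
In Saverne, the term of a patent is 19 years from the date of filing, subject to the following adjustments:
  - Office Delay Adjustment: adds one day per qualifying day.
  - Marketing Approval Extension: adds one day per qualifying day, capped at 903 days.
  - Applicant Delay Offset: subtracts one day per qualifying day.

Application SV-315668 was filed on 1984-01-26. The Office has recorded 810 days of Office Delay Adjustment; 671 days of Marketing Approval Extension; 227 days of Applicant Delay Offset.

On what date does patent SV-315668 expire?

July 3, 2006

Base term: filing date + 19 years → 26 January 2003.
Office Delay Adjustment: +810 days → 15 April 2005.
Marketing Approval Extension: 671 days (within the 903-day cap) → +671 days → 15 February 2007.
Applicant Delay Offset: −227 days → 3 July 2006.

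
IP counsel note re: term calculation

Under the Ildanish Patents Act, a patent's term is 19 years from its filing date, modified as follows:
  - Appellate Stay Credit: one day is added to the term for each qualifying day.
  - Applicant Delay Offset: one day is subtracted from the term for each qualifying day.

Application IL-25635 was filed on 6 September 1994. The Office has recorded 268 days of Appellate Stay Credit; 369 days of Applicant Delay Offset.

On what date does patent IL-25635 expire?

Base term: filing date + 19 years → 6 September 2013.
Appellate Stay Credit: +268 days → 1 June 2014.
Applicant Delay Offset: −369 days → 28 May 2013.

May 28, 2013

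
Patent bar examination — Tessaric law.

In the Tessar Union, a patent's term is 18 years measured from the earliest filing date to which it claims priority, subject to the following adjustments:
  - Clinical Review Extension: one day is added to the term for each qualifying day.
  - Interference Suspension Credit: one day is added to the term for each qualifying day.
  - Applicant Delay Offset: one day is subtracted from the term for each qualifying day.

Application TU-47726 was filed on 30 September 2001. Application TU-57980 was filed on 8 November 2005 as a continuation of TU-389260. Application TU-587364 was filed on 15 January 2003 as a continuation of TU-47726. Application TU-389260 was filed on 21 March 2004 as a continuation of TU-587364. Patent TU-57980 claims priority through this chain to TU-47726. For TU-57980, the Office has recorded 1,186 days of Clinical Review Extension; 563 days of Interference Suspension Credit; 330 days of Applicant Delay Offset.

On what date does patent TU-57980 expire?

Earliest priority filing: 30 September 2001.
Base term: 30 September 2001 + 18 years → 30 September 2019.
Clinical Review Extension: +1186 days → 29 December 2022.
Interference Suspension Credit: +563 days → 14 July 2024.
Applicant Delay Offset: −330 days → 19 August 2023.

2023-08-19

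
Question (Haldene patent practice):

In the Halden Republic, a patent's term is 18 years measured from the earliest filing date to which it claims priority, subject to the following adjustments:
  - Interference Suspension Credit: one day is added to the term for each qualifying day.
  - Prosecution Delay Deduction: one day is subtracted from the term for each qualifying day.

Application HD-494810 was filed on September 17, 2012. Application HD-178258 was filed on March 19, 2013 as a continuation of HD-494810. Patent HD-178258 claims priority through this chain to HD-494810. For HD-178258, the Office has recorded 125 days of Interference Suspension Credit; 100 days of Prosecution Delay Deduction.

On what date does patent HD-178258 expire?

Earliest priority filing: 17 September 2012.
Base term: 17 September 2012 + 18 years → 17 September 2030.
Interference Suspension Credit: +125 days → 20 January 2031.
Prosecution Delay Deduction: −100 days → 12 October 2030.

2030-10-12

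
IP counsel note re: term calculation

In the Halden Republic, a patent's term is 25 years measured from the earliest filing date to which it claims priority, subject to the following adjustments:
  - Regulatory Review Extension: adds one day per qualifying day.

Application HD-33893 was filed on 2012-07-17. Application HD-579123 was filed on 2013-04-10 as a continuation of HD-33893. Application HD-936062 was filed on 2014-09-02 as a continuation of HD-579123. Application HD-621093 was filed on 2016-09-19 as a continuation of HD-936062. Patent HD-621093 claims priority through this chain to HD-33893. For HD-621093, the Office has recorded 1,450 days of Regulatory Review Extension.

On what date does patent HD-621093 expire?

Earliest priority filing: 17 July 2012.
Base term: 17 July 2012 + 25 years → 17 July 2037.
Regulatory Review Extension: +1450 days → 6 July 2041.

July 6, 2041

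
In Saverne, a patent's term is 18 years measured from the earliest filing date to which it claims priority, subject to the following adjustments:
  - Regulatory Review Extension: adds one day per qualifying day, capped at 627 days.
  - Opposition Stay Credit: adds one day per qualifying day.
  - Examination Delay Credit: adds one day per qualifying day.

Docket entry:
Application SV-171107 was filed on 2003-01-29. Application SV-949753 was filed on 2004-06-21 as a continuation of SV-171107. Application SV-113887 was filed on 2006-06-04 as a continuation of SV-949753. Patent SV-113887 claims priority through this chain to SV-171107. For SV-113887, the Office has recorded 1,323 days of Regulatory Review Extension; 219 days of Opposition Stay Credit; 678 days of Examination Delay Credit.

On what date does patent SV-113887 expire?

Earliest priority filing: 29 January 2003.
Base term: 29 January 2003 + 18 years → 29 January 2021.
Regulatory Review Extension: 1323 days claimed exceeds the 627-day cap, so +627 days → 18 October 2022.
Opposition Stay Credit: +219 days → 25 May 2023.
Examination Delay Credit: +678 days → 2 April 2025.

April 2, 2025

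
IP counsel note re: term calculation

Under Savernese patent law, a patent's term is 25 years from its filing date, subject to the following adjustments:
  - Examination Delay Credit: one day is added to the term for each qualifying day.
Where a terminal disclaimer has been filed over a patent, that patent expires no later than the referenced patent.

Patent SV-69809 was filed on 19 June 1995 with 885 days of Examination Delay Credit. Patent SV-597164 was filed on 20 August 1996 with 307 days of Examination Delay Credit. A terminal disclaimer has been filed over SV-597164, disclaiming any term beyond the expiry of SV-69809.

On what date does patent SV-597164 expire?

June 23, 2022

Natural term of SV-597164:
  Base: filing + 25 years → 20 August 2021.
  Examination Delay Credit: +307 days → 23 June 2022.
Expiry of referenced patent SV-69809:
  Base: filing + 25 years → 19 June 2020.
  Examination Delay Credit: +885 days → 21 November 2022.
Terminal disclaimer: SV-597164 expires on the earlier of 23 June 2022 and 21 November 2022.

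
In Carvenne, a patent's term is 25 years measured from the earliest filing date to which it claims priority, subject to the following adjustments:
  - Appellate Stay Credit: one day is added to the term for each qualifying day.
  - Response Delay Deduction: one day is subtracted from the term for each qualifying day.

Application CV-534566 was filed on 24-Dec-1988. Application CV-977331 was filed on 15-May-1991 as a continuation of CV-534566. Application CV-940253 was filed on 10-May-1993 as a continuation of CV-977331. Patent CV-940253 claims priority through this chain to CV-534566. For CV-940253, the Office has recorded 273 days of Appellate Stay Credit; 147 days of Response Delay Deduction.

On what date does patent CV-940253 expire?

2014-04-29

Earliest priority filing: 24 December 1988.
Base term: 24 December 1988 + 25 years → 24 December 2013.
Appellate Stay Credit: +273 days → 23 September 2014.
Response Delay Deduction: −147 days → 29 April 2014.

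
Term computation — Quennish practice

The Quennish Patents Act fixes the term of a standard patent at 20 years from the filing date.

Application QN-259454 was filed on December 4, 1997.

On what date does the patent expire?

2017-12-04

Filing date + 20 years → 4 December 2017.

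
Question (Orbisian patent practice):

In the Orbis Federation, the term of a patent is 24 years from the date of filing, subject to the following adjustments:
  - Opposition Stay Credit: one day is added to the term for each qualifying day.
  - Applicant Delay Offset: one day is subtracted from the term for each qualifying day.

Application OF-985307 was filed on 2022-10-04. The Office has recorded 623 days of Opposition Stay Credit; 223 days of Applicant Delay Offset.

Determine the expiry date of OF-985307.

Base term: filing date + 24 years → 4 October 2046.
Opposition Stay Credit: +623 days → 18 June 2048.
Applicant Delay Offset: −223 days → 8 November 2047.

2047-11-08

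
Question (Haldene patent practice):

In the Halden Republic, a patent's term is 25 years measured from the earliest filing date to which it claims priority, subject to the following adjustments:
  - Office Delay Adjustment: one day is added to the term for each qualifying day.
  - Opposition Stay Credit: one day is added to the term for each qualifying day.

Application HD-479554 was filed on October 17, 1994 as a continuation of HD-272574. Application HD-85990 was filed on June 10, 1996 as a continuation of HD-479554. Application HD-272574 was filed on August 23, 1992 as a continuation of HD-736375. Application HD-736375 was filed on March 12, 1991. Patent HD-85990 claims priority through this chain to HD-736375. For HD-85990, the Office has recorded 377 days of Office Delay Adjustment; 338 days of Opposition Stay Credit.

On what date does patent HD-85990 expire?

February 25, 2018

Earliest priority filing: 12 March 1991.
Base term: 12 March 1991 + 25 years → 12 March 2016.
Office Delay Adjustment: +377 days → 24 March 2017.
Opposition Stay Credit: +338 days → 25 February 2018.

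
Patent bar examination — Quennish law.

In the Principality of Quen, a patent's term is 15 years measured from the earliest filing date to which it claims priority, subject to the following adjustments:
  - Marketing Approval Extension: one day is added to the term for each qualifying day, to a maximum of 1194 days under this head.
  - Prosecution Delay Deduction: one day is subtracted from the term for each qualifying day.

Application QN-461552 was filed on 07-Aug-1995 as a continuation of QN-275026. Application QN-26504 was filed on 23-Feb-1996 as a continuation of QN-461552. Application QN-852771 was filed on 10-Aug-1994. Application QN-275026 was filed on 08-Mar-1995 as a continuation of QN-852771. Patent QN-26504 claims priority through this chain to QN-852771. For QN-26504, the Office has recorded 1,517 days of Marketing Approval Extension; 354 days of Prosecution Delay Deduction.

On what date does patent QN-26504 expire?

Earliest priority filing: 10 August 1994.
Base term: 10 August 1994 + 15 years → 10 August 2009.
Marketing Approval Extension: 1517 days claimed exceeds the 1194-day cap, so +1194 days → 16 November 2012.
Prosecution Delay Deduction: −354 days → 28 November 2011.

2011-11-28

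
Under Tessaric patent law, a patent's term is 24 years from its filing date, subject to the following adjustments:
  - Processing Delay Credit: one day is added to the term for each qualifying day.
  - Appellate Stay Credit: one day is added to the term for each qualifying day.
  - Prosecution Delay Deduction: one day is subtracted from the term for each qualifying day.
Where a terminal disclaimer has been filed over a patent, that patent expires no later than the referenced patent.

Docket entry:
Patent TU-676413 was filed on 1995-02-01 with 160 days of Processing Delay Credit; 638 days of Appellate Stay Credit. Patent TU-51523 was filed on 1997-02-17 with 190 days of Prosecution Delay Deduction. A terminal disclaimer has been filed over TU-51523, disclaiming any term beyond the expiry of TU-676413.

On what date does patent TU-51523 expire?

2020-08-11

Natural term of TU-51523:
  Base: filing + 24 years → 17 February 2021.
  Prosecution Delay Deduction: −190 days → 11 August 2020.
Expiry of referenced patent TU-676413:
  Base: filing + 24 years → 1 February 2019.
  Processing Delay Credit: +160 days → 11 July 2019.
  Appellate Stay Credit: +638 days → 9 April 2021.
Terminal disclaimer: TU-51523 expires on the earlier of 11 August 2020 and 9 April 2021.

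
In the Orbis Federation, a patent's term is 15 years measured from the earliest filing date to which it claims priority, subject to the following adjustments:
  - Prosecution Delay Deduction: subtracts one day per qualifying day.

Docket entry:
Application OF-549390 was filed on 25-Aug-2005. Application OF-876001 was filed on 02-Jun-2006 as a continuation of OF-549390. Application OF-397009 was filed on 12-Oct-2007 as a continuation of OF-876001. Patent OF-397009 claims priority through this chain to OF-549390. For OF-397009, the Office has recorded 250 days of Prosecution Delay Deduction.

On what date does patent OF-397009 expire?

Earliest priority filing: 25 August 2005.
Base term: 25 August 2005 + 15 years → 25 August 2020.
Prosecution Delay Deduction: −250 days → 19 December 2019.

December 19, 2019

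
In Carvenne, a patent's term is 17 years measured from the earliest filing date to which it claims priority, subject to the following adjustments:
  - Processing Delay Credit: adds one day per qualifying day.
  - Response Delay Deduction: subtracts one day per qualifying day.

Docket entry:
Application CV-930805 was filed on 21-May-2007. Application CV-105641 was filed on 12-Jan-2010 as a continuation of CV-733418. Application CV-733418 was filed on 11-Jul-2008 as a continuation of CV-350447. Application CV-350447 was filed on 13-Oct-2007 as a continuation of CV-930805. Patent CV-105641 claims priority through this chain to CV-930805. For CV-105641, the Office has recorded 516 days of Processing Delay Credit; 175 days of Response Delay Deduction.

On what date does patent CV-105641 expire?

April 27, 2025

Earliest priority filing: 21 May 2007.
Base term: 21 May 2007 + 17 years → 21 May 2024.
Processing Delay Credit: +516 days → 19 October 2025.
Response Delay Deduction: −175 days → 27 April 2025.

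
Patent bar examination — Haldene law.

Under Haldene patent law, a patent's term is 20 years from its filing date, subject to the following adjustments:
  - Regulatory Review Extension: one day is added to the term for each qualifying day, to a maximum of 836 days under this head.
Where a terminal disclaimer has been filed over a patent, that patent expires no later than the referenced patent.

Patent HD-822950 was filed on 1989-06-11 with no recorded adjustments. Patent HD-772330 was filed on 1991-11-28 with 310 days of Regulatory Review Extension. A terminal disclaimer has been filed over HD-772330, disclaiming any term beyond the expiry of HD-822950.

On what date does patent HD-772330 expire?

Natural term of HD-772330:
  Base: filing + 20 years → 28 November 2011.
  Regulatory Review Extension: 310 days (within the 836-day cap) → +310 days → 3 October 2012.
Expiry of referenced patent HD-822950:
  Base: filing + 20 years → 11 June 2009.
Terminal disclaimer: HD-772330 expires on the earlier of 3 October 2012 and 11 June 2009.

2009-06-11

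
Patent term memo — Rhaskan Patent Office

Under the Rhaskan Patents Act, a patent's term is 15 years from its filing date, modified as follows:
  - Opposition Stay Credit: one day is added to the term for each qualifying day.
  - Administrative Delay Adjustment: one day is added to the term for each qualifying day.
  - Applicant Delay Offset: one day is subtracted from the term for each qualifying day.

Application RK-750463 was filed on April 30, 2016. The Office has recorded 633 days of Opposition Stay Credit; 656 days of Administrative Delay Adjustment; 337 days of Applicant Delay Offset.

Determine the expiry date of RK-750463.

Base term: filing date + 15 years → 30 April 2031.
Opposition Stay Credit: +633 days → 22 January 2033.
Administrative Delay Adjustment: +656 days → 9 November 2034.
Applicant Delay Offset: −337 days → 7 December 2033.

December 7, 2033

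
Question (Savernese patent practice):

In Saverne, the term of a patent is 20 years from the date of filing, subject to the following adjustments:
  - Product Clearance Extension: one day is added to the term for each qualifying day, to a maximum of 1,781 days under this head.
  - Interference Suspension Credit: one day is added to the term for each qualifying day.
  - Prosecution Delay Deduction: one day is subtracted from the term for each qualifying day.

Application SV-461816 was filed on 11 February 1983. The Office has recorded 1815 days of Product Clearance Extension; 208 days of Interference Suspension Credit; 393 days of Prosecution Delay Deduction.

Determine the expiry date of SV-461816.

2007-06-26

Base term: filing date + 20 years → 11 February 2003.
Product Clearance Extension: 1815 days claimed exceeds the 1781-day cap, so +1781 days → 28 December 2007.
Interference Suspension Credit: +208 days → 23 July 2008.
Prosecution Delay Deduction: −393 days → 26 June 2007.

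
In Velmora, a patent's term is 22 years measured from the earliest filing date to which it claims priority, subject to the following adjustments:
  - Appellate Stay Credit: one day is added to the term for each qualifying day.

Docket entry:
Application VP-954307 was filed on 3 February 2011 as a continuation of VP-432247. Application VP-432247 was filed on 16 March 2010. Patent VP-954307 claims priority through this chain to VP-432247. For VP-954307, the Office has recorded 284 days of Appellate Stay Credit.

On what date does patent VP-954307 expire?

2032-12-25

Earliest priority filing: 16 March 2010.
Base term: 16 March 2010 + 22 years → 16 March 2032.
Appellate Stay Credit: +284 days → 25 December 2032.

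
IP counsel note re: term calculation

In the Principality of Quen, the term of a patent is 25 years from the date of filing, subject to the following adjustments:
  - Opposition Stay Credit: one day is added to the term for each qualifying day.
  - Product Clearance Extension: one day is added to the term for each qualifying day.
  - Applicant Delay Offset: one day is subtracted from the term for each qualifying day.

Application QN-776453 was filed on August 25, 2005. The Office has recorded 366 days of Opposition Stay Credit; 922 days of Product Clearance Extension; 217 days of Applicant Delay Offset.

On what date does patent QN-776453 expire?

July 31, 2033

Base term: filing date + 25 years → 25 August 2030.
Opposition Stay Credit: +366 days → 26 August 2031.
Product Clearance Extension: +922 days → 5 March 2034.
Applicant Delay Offset: −217 days → 31 July 2033.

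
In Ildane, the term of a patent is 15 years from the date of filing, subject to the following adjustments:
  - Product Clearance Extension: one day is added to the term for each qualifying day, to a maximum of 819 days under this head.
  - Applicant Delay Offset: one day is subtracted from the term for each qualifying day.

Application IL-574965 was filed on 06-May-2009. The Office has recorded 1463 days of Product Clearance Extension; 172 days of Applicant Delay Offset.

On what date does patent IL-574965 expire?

Base term: filing date + 15 years → 6 May 2024.
Product Clearance Extension: 1463 days claimed exceeds the 819-day cap, so +819 days → 3 August 2026.
Applicant Delay Offset: −172 days → 12 February 2026.

2026-02-12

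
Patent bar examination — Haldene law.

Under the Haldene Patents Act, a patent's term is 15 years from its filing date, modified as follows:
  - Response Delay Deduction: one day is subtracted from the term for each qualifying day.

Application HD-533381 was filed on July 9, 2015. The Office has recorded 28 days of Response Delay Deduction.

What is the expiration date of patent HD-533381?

Base term: filing date + 15 years → 9 July 2030.
Response Delay Deduction: −28 days → 11 June 2030.

June 11, 2030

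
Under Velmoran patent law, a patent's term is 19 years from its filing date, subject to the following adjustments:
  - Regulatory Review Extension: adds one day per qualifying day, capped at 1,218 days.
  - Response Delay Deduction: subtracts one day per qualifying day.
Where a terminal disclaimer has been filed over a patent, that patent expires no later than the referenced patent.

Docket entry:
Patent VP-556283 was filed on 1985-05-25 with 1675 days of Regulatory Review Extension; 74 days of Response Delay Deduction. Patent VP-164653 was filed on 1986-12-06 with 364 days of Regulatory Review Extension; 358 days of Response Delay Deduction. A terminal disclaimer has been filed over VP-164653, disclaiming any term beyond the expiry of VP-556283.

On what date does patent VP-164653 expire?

Natural term of VP-164653:
  Base: filing + 19 years → 6 December 2005.
  Regulatory Review Extension: 364 days (within the 1218-day cap) → +364 days → 5 December 2006.
  Response Delay Deduction: −358 days → 12 December 2005.
Expiry of referenced patent VP-556283:
  Base: filing + 19 years → 25 May 2004.
  Regulatory Review Extension: 1675 days claimed exceeds the 1218-day cap, so +1218 days → 25 September 2007.
  Response Delay Deduction: −74 days → 13 July 2007.
Terminal disclaimer: VP-164653 expires on the earlier of 12 December 2005 and 13 July 2007.

December 12, 2005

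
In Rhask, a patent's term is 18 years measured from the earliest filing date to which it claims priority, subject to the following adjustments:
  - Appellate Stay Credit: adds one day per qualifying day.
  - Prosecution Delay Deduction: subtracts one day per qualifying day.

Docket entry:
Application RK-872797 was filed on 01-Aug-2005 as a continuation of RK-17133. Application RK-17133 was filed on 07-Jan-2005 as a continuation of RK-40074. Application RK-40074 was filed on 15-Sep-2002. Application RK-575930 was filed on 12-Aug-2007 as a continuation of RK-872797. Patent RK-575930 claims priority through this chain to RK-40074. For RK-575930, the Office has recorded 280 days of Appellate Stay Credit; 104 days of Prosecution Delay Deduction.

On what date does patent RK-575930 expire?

2021-03-10

Earliest priority filing: 15 September 2002.
Base term: 15 September 2002 + 18 years → 15 September 2020.
Appellate Stay Credit: +280 days → 22 June 2021.
Prosecution Delay Deduction: −104 days → 10 March 2021.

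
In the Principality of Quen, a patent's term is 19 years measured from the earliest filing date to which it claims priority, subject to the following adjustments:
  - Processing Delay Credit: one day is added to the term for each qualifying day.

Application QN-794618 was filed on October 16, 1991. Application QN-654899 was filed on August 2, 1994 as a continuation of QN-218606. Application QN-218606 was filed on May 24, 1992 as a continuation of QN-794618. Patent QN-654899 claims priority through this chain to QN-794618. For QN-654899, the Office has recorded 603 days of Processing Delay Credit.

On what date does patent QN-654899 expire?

Earliest priority filing: 16 October 1991.
Base term: 16 October 1991 + 19 years → 16 October 2010.
Processing Delay Credit: +603 days → 10 June 2012.

June 10, 2012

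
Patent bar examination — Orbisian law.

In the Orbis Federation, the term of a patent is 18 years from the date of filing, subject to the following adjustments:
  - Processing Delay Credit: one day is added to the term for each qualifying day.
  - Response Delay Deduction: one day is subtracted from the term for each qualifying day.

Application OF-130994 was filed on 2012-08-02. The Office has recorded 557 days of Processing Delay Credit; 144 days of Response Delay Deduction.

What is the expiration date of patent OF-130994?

Base term: filing date + 18 years → 2 August 2030.
Processing Delay Credit: +557 days → 10 February 2032.
Response Delay Deduction: −144 days → 19 September 2031.

September 19, 2031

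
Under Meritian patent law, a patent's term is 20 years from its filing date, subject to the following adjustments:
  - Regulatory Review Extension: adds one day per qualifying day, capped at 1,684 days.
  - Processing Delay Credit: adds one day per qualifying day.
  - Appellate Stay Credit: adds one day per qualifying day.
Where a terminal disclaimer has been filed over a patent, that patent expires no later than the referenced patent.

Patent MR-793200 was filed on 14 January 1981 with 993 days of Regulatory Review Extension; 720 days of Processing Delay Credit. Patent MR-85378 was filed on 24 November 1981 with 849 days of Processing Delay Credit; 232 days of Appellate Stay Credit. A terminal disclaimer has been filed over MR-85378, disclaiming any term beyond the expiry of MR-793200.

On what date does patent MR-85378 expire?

Natural term of MR-85378:
  Base: filing + 20 years → 24 November 2001.
  Processing Delay Credit: +849 days → 22 March 2004.
  Appellate Stay Credit: +232 days → 9 November 2004.
Expiry of referenced patent MR-793200:
  Base: filing + 20 years → 14 January 2001.
  Regulatory Review Extension: 993 days (within the 1684-day cap) → +993 days → 4 October 2003.
  Processing Delay Credit: +720 days → 23 September 2005.
Terminal disclaimer: MR-85378 expires on the earlier of 9 November 2004 and 23 September 2005.

November 9, 2004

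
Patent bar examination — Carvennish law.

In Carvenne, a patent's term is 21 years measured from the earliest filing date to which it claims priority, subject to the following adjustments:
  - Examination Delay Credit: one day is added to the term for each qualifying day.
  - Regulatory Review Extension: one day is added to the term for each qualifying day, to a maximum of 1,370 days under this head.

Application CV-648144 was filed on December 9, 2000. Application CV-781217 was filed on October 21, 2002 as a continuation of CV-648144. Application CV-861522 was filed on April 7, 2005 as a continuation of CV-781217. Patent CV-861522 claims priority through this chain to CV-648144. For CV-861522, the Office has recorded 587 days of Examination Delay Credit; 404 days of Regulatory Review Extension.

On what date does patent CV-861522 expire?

Earliest priority filing: 9 December 2000.
Base term: 9 December 2000 + 21 years → 9 December 2021.
Examination Delay Credit: +587 days → 19 July 2023.
Regulatory Review Extension: 404 days (within the 1370-day cap) → +404 days → 26 August 2024.

August 26, 2024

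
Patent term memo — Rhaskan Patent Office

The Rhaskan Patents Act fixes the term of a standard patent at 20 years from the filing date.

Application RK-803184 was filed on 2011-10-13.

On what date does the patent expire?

2031-10-13

Filing date + 20 years → 13 October 2031.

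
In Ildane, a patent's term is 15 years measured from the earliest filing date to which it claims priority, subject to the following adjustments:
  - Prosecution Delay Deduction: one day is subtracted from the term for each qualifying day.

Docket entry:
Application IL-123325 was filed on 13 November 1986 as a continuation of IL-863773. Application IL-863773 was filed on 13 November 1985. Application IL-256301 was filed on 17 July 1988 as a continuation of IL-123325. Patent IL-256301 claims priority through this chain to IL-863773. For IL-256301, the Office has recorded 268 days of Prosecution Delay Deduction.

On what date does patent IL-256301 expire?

Earliest priority filing: 13 November 1985.
Base term: 13 November 1985 + 15 years → 13 November 2000.
Prosecution Delay Deduction: −268 days → 19 February 2000.

February 19, 2000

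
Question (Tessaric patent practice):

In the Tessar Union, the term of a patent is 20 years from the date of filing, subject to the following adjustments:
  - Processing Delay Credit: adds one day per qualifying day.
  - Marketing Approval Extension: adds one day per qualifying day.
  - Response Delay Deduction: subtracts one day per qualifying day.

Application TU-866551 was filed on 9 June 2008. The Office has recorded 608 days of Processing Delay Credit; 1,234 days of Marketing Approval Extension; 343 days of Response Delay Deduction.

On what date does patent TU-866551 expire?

Base term: filing date + 20 years → 9 June 2028.
Processing Delay Credit: +608 days → 7 February 2030.
Marketing Approval Extension: +1234 days → 25 June 2033.
Response Delay Deduction: −343 days → 17 July 2032.

2032-07-17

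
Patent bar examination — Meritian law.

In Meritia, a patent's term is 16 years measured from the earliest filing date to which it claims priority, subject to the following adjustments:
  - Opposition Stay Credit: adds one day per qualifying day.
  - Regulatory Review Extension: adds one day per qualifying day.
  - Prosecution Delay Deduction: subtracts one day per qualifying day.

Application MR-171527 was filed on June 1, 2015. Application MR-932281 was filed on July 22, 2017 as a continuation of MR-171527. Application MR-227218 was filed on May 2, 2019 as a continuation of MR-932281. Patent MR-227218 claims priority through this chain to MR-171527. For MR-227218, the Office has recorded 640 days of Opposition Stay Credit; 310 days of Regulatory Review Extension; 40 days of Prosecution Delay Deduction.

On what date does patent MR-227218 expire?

2033-11-27

Earliest priority filing: 1 June 2015.
Base term: 1 June 2015 + 16 years → 1 June 2031.
Opposition Stay Credit: +640 days → 2 March 2033.
Regulatory Review Extension: +310 days → 6 January 2034.
Prosecution Delay Deduction: −40 days → 27 November 2033.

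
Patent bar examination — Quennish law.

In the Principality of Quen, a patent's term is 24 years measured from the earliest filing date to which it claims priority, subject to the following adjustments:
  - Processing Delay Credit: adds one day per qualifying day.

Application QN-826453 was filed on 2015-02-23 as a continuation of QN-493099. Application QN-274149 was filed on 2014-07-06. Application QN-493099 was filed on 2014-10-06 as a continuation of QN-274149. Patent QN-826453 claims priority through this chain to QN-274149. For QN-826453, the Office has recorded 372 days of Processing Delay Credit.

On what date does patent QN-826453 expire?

July 13, 2039

Earliest priority filing: 6 July 2014.
Base term: 6 July 2014 + 24 years → 6 July 2038.
Processing Delay Credit: +372 days → 13 July 2039.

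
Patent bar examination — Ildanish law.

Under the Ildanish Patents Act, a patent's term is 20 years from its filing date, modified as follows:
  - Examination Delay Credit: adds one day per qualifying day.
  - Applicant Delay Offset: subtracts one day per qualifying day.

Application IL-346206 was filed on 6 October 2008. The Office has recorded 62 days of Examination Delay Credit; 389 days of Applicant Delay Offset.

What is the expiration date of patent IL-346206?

November 14, 2027

Base term: filing date + 20 years → 6 October 2028.
Examination Delay Credit: +62 days → 7 December 2028.
Applicant Delay Offset: −389 days → 14 November 2027.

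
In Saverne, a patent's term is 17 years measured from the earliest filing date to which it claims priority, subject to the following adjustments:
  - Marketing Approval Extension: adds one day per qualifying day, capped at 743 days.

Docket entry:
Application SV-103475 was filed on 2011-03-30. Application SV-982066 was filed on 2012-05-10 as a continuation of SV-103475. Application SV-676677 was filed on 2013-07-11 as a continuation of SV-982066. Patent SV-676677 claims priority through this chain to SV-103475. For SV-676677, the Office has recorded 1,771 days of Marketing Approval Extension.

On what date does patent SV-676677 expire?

Earliest priority filing: 30 March 2011.
Base term: 30 March 2011 + 17 years → 30 March 2028.
Marketing Approval Extension: 1771 days claimed exceeds the 743-day cap, so +743 days → 12 April 2030.

April 12, 2030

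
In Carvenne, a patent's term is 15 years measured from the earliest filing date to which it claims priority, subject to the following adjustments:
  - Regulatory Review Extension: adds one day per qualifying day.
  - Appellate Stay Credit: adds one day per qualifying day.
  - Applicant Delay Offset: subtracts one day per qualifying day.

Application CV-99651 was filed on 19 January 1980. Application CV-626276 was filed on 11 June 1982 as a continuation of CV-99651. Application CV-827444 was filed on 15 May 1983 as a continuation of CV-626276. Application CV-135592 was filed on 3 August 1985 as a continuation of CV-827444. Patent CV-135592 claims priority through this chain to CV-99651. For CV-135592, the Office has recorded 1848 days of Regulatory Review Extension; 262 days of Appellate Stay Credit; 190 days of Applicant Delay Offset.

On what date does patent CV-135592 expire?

Earliest priority filing: 19 January 1980.
Base term: 19 January 1980 + 15 years → 19 January 1995.
Regulatory Review Extension: +1848 days → 10 February 2000.
Appellate Stay Credit: +262 days → 29 October 2000.
Applicant Delay Offset: −190 days → 22 April 2000.

2000-04-22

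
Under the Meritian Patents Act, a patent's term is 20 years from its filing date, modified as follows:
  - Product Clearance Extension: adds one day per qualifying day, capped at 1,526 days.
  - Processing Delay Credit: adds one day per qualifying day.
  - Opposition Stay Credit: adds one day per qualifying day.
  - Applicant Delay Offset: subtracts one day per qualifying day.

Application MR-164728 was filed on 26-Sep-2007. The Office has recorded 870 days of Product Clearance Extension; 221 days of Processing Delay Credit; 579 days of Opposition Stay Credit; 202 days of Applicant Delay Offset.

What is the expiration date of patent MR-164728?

2031-10-03

Base term: filing date + 20 years → 26 September 2027.
Product Clearance Extension: 870 days (within the 1526-day cap) → +870 days → 12 February 2030.
Processing Delay Credit: +221 days → 21 September 2030.
Opposition Stay Credit: +579 days → 22 April 2032.
Applicant Delay Offset: −202 days → 3 October 2031.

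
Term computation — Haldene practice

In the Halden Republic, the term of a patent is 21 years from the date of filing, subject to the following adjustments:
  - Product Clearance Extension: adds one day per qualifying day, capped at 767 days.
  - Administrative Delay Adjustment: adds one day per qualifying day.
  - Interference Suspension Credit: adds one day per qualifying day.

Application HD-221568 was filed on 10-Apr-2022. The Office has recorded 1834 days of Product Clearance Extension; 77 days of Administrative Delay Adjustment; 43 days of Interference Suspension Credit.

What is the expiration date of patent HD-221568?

September 13, 2045

Base term: filing date + 21 years → 10 April 2043.
Product Clearance Extension: 1834 days claimed exceeds the 767-day cap, so +767 days → 16 May 2045.
Administrative Delay Adjustment: +77 days → 1 August 2045.
Interference Suspension Credit: +43 days → 13 September 2045.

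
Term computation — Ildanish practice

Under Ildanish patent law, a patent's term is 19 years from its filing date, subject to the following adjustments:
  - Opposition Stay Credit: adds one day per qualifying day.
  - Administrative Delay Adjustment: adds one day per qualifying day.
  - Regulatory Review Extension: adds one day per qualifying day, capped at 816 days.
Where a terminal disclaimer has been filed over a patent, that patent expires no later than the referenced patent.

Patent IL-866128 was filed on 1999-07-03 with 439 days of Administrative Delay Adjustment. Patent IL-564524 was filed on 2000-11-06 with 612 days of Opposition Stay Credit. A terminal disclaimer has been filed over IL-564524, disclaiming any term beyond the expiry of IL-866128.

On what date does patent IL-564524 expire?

2019-09-15

Natural term of IL-564524:
  Base: filing + 19 years → 6 November 2019.
  Opposition Stay Credit: +612 days → 10 July 2021.
Expiry of referenced patent IL-866128:
  Base: filing + 19 years → 3 July 2018.
  Administrative Delay Adjustment: +439 days → 15 September 2019.
Terminal disclaimer: IL-564524 expires on the earlier of 10 July 2021 and 15 September 2019.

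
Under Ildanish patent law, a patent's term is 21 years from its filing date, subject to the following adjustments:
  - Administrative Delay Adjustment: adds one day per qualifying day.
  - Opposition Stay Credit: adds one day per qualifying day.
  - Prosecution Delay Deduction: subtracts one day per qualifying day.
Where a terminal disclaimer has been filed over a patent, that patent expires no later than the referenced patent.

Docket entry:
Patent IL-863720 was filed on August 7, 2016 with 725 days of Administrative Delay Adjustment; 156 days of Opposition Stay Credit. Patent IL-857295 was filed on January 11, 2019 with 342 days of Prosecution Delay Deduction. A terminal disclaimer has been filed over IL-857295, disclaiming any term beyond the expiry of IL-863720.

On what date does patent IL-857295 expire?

February 3, 2039

Natural term of IL-857295:
  Base: filing + 21 years → 11 January 2040.
  Prosecution Delay Deduction: −342 days → 3 February 2039.
Expiry of referenced patent IL-863720:
  Base: filing + 21 years → 7 August 2037.
  Administrative Delay Adjustment: +725 days → 2 August 2039.
  Opposition Stay Credit: +156 days → 5 January 2040.
Terminal disclaimer: IL-857295 expires on the earlier of 3 February 2039 and 5 January 2040.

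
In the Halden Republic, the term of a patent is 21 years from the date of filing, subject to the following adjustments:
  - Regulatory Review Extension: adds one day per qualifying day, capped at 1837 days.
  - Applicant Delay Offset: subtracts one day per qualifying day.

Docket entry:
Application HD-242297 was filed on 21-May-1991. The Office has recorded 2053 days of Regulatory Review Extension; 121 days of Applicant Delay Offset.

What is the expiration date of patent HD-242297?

2017-01-31

Base term: filing date + 21 years → 21 May 2012.
Regulatory Review Extension: 2053 days claimed exceeds the 1837-day cap, so +1837 days → 1 June 2017.
Applicant Delay Offset: −121 days → 31 January 2017.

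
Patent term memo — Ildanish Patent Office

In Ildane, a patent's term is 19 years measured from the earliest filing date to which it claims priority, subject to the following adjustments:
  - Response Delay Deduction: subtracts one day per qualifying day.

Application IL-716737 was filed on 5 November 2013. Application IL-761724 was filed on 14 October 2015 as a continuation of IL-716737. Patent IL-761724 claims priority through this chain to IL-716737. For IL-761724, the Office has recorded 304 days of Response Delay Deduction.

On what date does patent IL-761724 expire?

Earliest priority filing: 5 November 2013.
Base term: 5 November 2013 + 19 years → 5 November 2032.
Response Delay Deduction: −304 days → 6 January 2032.

January 6, 2032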